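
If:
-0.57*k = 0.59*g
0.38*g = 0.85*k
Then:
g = 0.00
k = 0.00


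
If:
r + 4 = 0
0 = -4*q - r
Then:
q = 1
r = -4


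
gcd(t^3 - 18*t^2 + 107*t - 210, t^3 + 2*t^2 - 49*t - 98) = t - 7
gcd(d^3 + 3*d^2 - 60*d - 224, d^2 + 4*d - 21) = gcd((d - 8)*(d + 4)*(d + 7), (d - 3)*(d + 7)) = d + 7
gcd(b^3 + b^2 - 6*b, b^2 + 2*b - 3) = b + 3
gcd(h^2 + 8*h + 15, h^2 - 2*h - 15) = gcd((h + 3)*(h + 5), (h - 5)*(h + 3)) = h + 3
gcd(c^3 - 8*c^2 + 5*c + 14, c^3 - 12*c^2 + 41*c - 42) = c^2 - 9*c + 14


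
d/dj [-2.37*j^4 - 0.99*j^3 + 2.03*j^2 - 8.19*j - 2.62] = -9.48*j^3 - 2.97*j^2 + 4.06*j - 8.19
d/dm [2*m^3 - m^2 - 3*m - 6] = 6*m^2 - 2*m - 3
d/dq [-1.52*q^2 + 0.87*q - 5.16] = 0.87 - 3.04*q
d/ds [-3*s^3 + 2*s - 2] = 2 - 9*s^2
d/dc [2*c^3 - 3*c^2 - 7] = 6*c*(c - 1)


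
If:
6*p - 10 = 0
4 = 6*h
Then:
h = 2/3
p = 5/3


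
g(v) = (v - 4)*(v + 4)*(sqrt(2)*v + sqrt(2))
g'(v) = sqrt(2)*(v - 4)*(v + 4) + (v - 4)*(sqrt(2)*v + sqrt(2)) + (v + 4)*(sqrt(2)*v + sqrt(2)) = sqrt(2)*(3*v^2 + 2*v - 16)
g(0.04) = -23.53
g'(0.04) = -22.51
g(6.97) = 367.23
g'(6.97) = 203.20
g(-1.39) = 7.76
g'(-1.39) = -18.36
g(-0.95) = -1.07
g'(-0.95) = -21.49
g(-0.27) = -16.44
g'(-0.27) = -23.08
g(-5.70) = -109.61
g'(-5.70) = 99.09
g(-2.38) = 20.17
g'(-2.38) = -5.33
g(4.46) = 30.05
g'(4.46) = 74.38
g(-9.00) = -735.39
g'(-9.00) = 295.57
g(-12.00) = -1991.21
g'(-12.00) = 554.37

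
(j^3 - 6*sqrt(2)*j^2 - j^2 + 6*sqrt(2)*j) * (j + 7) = j^4 - 6*sqrt(2)*j^3 + 6*j^3 - 36*sqrt(2)*j^2 - 7*j^2 + 42*sqrt(2)*j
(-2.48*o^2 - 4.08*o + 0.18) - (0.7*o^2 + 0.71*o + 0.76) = -3.18*o^2 - 4.79*o - 0.58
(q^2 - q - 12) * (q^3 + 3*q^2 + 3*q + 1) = q^5 + 2*q^4 - 12*q^3 - 38*q^2 - 37*q - 12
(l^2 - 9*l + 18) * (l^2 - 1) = l^4 - 9*l^3 + 17*l^2 + 9*l - 18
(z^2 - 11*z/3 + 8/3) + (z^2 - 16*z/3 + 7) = 2*z^2 - 9*z + 29/3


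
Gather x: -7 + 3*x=3*x - 7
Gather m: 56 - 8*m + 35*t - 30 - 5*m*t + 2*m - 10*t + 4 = m*(-5*t - 6) + 25*t + 30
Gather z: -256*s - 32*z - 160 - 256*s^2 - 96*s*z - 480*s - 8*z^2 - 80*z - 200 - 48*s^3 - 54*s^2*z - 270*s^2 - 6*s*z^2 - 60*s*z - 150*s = -48*s^3 - 526*s^2 - 886*s + z^2*(-6*s - 8) + z*(-54*s^2 - 156*s - 112) - 360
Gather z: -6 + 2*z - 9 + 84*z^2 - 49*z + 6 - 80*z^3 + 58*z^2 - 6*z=-80*z^3 + 142*z^2 - 53*z - 9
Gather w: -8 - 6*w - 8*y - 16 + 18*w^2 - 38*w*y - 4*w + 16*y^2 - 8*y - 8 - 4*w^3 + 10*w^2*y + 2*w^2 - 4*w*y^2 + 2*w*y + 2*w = -4*w^3 + w^2*(10*y + 20) + w*(-4*y^2 - 36*y - 8) + 16*y^2 - 16*y - 32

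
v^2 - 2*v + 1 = (v - 1)^2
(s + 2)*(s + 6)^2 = s^3 + 14*s^2 + 60*s + 72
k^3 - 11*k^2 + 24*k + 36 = (k - 6)^2*(k + 1)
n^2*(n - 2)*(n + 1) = n^4 - n^3 - 2*n^2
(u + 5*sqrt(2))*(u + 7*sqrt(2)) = u^2 + 12*sqrt(2)*u + 70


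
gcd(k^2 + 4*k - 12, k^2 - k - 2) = k - 2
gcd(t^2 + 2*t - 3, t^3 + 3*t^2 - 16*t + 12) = t - 1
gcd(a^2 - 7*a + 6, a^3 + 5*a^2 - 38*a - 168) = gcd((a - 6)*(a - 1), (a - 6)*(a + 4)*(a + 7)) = a - 6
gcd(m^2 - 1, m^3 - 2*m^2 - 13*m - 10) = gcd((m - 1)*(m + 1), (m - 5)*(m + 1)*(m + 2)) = m + 1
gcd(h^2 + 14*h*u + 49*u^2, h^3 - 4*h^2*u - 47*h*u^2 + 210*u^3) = h + 7*u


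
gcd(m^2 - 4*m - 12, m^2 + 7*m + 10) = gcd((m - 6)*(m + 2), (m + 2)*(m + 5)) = m + 2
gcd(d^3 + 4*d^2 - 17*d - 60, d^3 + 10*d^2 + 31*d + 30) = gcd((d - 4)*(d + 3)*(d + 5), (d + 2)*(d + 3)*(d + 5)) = d^2 + 8*d + 15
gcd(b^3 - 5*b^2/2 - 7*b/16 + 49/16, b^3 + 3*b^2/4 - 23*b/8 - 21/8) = b^2 - 3*b/4 - 7/4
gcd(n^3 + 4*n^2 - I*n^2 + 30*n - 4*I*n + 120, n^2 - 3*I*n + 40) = n + 5*I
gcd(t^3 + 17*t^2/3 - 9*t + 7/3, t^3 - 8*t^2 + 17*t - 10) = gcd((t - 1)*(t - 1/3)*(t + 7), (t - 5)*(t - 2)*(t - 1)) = t - 1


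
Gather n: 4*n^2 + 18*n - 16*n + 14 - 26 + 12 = 4*n^2 + 2*n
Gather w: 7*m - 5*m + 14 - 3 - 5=2*m + 6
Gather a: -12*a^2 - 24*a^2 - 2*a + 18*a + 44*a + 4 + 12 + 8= -36*a^2 + 60*a + 24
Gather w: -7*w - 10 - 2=-7*w - 12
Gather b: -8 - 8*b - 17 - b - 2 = -9*b - 27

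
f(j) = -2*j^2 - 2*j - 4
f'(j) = -4*j - 2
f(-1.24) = -4.60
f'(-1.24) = 2.96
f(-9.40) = -161.92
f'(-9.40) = 35.60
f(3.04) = -28.56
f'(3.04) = -14.16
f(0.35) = -4.94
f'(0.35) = -3.40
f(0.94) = -7.65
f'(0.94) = -5.76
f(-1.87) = -7.25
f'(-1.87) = 5.48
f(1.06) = -8.37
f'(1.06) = -6.24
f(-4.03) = -28.42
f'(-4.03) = 14.12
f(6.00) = -88.00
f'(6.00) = -26.00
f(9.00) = -184.00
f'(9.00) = -38.00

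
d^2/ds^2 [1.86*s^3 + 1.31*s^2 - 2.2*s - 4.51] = 11.16*s + 2.62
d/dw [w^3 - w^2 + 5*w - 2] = 3*w^2 - 2*w + 5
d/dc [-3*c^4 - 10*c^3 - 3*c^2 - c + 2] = -12*c^3 - 30*c^2 - 6*c - 1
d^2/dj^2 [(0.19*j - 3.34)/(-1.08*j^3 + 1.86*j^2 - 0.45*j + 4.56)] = (-1.329696*j^5 + 49.039344*j^4 - 108.48024*j^3 + 67.84128*j^2 + 91.588536*j - 56.084148)/(1.259712*j^9 - 6.508512*j^8 + 12.783744*j^7 - 27.814968*j^6 + 60.287328*j^5 - 61.754238*j^4 + 90.362709*j^3 - 118.798488*j^2 + 28.07136*j - 94.818816)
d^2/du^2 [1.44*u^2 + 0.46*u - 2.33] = 2.88000000000000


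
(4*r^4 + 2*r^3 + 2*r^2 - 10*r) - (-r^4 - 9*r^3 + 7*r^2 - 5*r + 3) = 5*r^4 + 11*r^3 - 5*r^2 - 5*r - 3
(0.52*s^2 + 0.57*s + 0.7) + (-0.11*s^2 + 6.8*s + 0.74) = 0.41*s^2 + 7.37*s + 1.44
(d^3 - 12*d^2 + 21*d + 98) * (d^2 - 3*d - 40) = d^5 - 15*d^4 + 17*d^3 + 515*d^2 - 1134*d - 3920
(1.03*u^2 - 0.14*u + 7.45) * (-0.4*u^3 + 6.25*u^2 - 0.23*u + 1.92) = -0.412*u^5 + 6.4935*u^4 - 4.0919*u^3 + 48.5723*u^2 - 1.9823*u + 14.304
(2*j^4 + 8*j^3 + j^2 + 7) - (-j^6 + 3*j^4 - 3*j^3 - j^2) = j^6 - j^4 + 11*j^3 + 2*j^2 + 7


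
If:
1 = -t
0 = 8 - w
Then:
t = -1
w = 8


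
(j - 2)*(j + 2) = j^2 - 4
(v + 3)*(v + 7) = v^2 + 10*v + 21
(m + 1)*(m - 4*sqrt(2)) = m^2 - 4*sqrt(2)*m + m - 4*sqrt(2)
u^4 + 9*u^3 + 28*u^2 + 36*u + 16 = (u + 1)*(u + 2)^2*(u + 4)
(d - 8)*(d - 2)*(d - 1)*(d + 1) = d^4 - 10*d^3 + 15*d^2 + 10*d - 16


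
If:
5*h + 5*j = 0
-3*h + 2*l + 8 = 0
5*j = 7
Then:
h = -7/5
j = 7/5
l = -61/10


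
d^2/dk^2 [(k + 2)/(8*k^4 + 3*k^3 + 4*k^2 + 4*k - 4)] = 2*(384*k^7 + 1472*k^6 + 843*k^5 + 624*k^4 + 644*k^3 + 624*k^2 + 216*k + 80)/(512*k^12 + 576*k^11 + 984*k^10 + 1371*k^9 + 300*k^8 + 444*k^7 - 140*k^6 - 720*k^5 + 96*k^4 - 176*k^3 + 192*k - 64)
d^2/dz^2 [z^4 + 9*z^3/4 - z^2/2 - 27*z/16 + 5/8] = 12*z^2 + 27*z/2 - 1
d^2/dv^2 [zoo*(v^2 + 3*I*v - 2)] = zoo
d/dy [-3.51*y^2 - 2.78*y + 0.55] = -7.02*y - 2.78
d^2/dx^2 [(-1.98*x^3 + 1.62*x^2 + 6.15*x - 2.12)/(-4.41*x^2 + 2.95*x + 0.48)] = (-5.6843418860808e-14*x^4 - 238.517982*x^3 + 243.626616*x^2 - 240.853608*x + 62.544136)/(85.766121*x^6 - 172.115685*x^5 + 87.128811*x^4 + 11.794985*x^3 - 9.483408*x^2 - 2.03904*x - 0.110592)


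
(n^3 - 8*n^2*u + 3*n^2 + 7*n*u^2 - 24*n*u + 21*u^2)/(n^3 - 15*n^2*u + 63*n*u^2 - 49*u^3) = (-n - 3)/(-n + 7*u)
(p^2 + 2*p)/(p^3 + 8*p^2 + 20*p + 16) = p/(p^2 + 6*p + 8)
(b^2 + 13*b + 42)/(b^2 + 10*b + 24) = (b + 7)/(b + 4)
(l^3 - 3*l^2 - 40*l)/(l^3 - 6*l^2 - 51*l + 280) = l*(l + 5)/(l^2 + 2*l - 35)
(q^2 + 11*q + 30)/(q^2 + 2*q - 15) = (q + 6)/(q - 3)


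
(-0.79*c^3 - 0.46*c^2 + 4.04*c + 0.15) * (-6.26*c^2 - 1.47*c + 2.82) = 4.9454*c^5 + 4.0409*c^4 - 26.842*c^3 - 8.175*c^2 + 11.1723*c + 0.423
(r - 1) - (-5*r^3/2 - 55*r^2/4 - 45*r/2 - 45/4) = 5*r^3/2 + 55*r^2/4 + 47*r/2 + 41/4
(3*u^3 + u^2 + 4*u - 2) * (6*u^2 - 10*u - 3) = 18*u^5 - 24*u^4 + 5*u^3 - 55*u^2 + 8*u + 6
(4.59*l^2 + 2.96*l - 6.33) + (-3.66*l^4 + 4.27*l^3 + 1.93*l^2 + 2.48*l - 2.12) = -3.66*l^4 + 4.27*l^3 + 6.52*l^2 + 5.44*l - 8.45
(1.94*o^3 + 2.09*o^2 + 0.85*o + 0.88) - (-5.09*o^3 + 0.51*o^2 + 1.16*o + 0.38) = 7.03*o^3 + 1.58*o^2 - 0.31*o + 0.5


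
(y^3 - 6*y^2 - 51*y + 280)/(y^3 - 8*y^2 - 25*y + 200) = (y + 7)/(y + 5)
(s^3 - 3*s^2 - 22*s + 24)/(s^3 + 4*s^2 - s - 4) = (s - 6)/(s + 1)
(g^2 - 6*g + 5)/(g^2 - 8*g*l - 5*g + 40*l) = (g - 1)/(g - 8*l)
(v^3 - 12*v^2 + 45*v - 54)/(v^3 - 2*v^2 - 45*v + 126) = (v - 3)/(v + 7)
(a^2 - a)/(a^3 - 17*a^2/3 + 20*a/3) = 3*(a - 1)/(3*a^2 - 17*a + 20)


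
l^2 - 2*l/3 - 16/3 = (l - 8/3)*(l + 2)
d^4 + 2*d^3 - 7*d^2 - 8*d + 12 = (d - 2)*(d - 1)*(d + 2)*(d + 3)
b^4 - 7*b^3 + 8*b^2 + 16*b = b*(b - 4)^2*(b + 1)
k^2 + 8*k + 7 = (k + 1)*(k + 7)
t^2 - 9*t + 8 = (t - 8)*(t - 1)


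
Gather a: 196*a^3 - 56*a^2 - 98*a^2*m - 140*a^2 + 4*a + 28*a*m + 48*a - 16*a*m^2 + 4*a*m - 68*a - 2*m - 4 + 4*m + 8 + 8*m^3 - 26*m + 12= 196*a^3 + a^2*(-98*m - 196) + a*(-16*m^2 + 32*m - 16) + 8*m^3 - 24*m + 16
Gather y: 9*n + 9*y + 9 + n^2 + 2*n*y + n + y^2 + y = n^2 + 10*n + y^2 + y*(2*n + 10) + 9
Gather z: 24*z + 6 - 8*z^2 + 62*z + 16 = -8*z^2 + 86*z + 22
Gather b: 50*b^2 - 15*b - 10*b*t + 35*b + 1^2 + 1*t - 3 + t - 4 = 50*b^2 + b*(20 - 10*t) + 2*t - 6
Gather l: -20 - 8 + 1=-27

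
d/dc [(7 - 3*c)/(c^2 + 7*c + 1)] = (3*c^2 - 14*c - 52)/(c^4 + 14*c^3 + 51*c^2 + 14*c + 1)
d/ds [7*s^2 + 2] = 14*s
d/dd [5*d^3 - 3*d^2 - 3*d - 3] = 15*d^2 - 6*d - 3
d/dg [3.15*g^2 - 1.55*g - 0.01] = 6.3*g - 1.55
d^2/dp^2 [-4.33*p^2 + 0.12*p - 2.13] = -8.66000000000000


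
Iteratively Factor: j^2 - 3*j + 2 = (j - 1)*(j - 2)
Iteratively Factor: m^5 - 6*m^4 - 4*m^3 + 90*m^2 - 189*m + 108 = (m - 3)*(m^4 - 3*m^3 - 13*m^2 + 51*m - 36) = (m - 3)*(m - 1)*(m^3 - 2*m^2 - 15*m + 36) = (m - 3)^2*(m - 1)*(m^2 + m - 12) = (m - 3)^3*(m - 1)*(m + 4)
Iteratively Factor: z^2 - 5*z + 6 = (z - 2)*(z - 3)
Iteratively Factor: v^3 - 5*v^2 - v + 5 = (v - 1)*(v^2 - 4*v - 5) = (v - 1)*(v + 1)*(v - 5)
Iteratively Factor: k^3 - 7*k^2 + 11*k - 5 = (k - 1)*(k^2 - 6*k + 5) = (k - 5)*(k - 1)*(k - 1)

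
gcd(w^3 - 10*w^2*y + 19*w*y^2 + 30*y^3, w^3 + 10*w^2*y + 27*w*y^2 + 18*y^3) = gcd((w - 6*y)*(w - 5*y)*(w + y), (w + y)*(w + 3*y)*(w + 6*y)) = w + y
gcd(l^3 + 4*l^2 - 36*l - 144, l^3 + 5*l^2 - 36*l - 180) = l^2 - 36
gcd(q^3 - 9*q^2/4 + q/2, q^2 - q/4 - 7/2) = q - 2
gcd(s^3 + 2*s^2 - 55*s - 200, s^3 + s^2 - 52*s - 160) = s^2 - 3*s - 40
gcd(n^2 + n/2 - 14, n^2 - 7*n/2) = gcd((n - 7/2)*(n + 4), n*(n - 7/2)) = n - 7/2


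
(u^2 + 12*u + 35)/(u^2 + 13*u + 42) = (u + 5)/(u + 6)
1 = 1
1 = 1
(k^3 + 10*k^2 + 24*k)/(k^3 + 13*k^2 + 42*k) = (k + 4)/(k + 7)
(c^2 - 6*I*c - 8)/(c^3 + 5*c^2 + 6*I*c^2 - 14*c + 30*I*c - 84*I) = (c^2 - 6*I*c - 8)/(c^3 + c^2*(5 + 6*I) + c*(-14 + 30*I) - 84*I)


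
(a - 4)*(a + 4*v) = a^2 + 4*a*v - 4*a - 16*v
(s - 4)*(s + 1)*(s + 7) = s^3 + 4*s^2 - 25*s - 28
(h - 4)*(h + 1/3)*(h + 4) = h^3 + h^2/3 - 16*h - 16/3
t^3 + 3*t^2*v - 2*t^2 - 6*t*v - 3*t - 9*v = (t - 3)*(t + 1)*(t + 3*v)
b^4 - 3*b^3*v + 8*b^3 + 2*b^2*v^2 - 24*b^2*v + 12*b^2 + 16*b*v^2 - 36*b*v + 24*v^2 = (b + 2)*(b + 6)*(b - 2*v)*(b - v)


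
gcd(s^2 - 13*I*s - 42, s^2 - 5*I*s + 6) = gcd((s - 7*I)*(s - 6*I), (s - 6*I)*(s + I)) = s - 6*I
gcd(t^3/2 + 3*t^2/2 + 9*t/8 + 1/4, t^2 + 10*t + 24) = 1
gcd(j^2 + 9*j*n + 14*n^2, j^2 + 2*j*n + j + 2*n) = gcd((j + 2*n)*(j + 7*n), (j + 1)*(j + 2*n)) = j + 2*n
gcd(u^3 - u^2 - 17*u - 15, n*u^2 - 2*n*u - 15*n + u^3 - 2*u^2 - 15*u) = u^2 - 2*u - 15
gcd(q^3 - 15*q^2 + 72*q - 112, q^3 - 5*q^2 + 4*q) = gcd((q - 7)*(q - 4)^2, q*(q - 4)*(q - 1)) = q - 4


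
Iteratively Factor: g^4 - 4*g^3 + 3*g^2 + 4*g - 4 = (g - 2)*(g^3 - 2*g^2 - g + 2) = (g - 2)*(g + 1)*(g^2 - 3*g + 2) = (g - 2)*(g - 1)*(g + 1)*(g - 2)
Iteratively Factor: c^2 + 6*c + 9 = (c + 3)*(c + 3)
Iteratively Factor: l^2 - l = (l - 1)*(l)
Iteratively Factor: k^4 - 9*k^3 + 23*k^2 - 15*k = (k - 5)*(k^3 - 4*k^2 + 3*k) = k*(k - 5)*(k^2 - 4*k + 3) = k*(k - 5)*(k - 1)*(k - 3)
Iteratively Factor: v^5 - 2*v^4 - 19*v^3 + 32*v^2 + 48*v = (v)*(v^4 - 2*v^3 - 19*v^2 + 32*v + 48) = v*(v - 3)*(v^3 + v^2 - 16*v - 16) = v*(v - 3)*(v + 4)*(v^2 - 3*v - 4) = v*(v - 4)*(v - 3)*(v + 4)*(v + 1)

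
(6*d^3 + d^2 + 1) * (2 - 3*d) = -18*d^4 + 9*d^3 + 2*d^2 - 3*d + 2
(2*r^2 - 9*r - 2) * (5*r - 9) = 10*r^3 - 63*r^2 + 71*r + 18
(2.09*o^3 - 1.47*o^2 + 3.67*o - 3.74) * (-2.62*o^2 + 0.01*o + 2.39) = -5.4758*o^5 + 3.8723*o^4 - 4.635*o^3 + 6.3222*o^2 + 8.7339*o - 8.9386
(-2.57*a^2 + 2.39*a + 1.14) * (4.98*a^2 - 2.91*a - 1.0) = -12.7986*a^4 + 19.3809*a^3 + 1.2923*a^2 - 5.7074*a - 1.14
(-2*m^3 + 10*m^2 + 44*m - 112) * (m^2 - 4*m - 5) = -2*m^5 + 18*m^4 + 14*m^3 - 338*m^2 + 228*m + 560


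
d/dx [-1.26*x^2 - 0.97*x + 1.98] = -2.52*x - 0.97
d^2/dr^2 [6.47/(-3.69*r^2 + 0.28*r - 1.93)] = (176.192334*r^2 - 13.369608*r - 6.47*(7.38*r - 0.28)*(14.76*r - 0.56) + 92.154798)/(3.69*r^2 - 0.28*r + 1.93)^3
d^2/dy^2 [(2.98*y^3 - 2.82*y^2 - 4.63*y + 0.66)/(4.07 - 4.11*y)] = (-100.676916*y^3 + 299.091276*y^2 - 296.180412*y + 226.026966)/(69.426531*y^3 - 206.252541*y^2 + 204.245217*y - 67.419143)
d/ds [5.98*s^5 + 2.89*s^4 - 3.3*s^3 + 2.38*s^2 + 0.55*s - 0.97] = 29.9*s^4 + 11.56*s^3 - 9.9*s^2 + 4.76*s + 0.55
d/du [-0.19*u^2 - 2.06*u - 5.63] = -0.38*u - 2.06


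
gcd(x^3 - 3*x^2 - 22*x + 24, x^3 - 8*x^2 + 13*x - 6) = x^2 - 7*x + 6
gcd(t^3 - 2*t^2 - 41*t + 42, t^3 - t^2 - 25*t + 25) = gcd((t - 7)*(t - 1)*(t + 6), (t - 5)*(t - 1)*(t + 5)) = t - 1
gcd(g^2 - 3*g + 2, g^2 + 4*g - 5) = g - 1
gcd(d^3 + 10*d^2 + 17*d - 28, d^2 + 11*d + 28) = d^2 + 11*d + 28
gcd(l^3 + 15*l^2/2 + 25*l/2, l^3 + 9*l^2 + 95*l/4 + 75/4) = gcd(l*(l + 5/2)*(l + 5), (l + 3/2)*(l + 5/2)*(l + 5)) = l^2 + 15*l/2 + 25/2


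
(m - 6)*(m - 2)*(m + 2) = m^3 - 6*m^2 - 4*m + 24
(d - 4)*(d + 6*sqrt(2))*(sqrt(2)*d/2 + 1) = sqrt(2)*d^3/2 - 2*sqrt(2)*d^2 + 7*d^2 - 28*d + 6*sqrt(2)*d - 24*sqrt(2)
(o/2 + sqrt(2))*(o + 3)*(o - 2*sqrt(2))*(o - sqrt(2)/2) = o^4/2 - sqrt(2)*o^3/4 + 3*o^3/2 - 4*o^2 - 3*sqrt(2)*o^2/4 - 12*o + 2*sqrt(2)*o + 6*sqrt(2)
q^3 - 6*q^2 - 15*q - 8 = (q - 8)*(q + 1)^2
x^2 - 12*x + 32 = (x - 8)*(x - 4)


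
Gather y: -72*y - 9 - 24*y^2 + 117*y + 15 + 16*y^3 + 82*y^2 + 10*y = 16*y^3 + 58*y^2 + 55*y + 6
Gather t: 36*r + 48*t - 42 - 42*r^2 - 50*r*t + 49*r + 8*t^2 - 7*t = -42*r^2 + 85*r + 8*t^2 + t*(41 - 50*r) - 42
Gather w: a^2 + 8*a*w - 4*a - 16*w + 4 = a^2 - 4*a + w*(8*a - 16) + 4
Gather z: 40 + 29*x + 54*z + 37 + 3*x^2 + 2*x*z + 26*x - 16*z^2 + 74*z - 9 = 3*x^2 + 55*x - 16*z^2 + z*(2*x + 128) + 68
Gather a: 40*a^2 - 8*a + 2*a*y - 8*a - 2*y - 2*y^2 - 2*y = 40*a^2 + a*(2*y - 16) - 2*y^2 - 4*y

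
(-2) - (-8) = 6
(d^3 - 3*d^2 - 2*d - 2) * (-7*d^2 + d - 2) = -7*d^5 + 22*d^4 + 9*d^3 + 18*d^2 + 2*d + 4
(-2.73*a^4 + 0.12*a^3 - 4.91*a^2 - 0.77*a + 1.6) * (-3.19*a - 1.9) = 8.7087*a^5 + 4.8042*a^4 + 15.4349*a^3 + 11.7853*a^2 - 3.641*a - 3.04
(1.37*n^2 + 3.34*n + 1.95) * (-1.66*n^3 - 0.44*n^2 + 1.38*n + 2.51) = -2.2742*n^5 - 6.1472*n^4 - 2.816*n^3 + 7.1899*n^2 + 11.0744*n + 4.8945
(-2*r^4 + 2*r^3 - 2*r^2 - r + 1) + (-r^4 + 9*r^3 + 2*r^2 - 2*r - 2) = -3*r^4 + 11*r^3 - 3*r - 1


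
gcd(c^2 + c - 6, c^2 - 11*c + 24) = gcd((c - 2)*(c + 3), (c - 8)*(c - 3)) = 1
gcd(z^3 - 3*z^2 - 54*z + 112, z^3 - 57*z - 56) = z^2 - z - 56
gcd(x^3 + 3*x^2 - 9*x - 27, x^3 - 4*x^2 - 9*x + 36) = x^2 - 9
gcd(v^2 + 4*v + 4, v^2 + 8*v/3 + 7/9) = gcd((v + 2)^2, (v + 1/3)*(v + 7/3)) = 1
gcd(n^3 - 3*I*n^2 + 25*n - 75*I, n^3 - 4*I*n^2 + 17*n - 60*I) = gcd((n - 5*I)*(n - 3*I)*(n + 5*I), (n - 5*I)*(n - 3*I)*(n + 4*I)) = n^2 - 8*I*n - 15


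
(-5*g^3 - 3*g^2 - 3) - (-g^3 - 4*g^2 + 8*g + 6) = -4*g^3 + g^2 - 8*g - 9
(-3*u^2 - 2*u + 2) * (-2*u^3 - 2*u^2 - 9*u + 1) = 6*u^5 + 10*u^4 + 27*u^3 + 11*u^2 - 20*u + 2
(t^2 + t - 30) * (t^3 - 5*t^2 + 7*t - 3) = t^5 - 4*t^4 - 28*t^3 + 154*t^2 - 213*t + 90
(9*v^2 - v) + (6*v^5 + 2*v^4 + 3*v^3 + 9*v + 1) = 6*v^5 + 2*v^4 + 3*v^3 + 9*v^2 + 8*v + 1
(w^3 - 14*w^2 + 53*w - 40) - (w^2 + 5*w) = w^3 - 15*w^2 + 48*w - 40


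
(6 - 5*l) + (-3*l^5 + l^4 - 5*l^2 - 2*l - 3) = -3*l^5 + l^4 - 5*l^2 - 7*l + 3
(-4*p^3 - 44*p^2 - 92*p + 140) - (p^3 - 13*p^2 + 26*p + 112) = -5*p^3 - 31*p^2 - 118*p + 28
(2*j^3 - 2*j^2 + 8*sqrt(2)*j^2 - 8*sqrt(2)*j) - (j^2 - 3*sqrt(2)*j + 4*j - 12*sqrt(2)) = 2*j^3 - 3*j^2 + 8*sqrt(2)*j^2 - 5*sqrt(2)*j - 4*j + 12*sqrt(2)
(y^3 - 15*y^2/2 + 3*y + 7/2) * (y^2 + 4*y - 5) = y^5 - 7*y^4/2 - 32*y^3 + 53*y^2 - y - 35/2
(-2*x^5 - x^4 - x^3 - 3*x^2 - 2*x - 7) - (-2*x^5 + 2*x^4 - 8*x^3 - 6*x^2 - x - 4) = -3*x^4 + 7*x^3 + 3*x^2 - x - 3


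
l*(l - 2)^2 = l^3 - 4*l^2 + 4*l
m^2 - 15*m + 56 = (m - 8)*(m - 7)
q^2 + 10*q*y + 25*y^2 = (q + 5*y)^2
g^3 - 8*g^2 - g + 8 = (g - 8)*(g - 1)*(g + 1)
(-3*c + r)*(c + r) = -3*c^2 - 2*c*r + r^2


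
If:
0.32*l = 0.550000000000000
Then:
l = 1.72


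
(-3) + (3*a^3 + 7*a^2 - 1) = 3*a^3 + 7*a^2 - 4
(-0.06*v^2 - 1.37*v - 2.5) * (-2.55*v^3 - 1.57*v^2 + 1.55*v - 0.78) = 0.153*v^5 + 3.5877*v^4 + 8.4329*v^3 + 1.8483*v^2 - 2.8064*v + 1.95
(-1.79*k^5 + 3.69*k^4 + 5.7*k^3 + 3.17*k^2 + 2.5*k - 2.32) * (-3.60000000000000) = 6.444*k^5 - 13.284*k^4 - 20.52*k^3 - 11.412*k^2 - 9.0*k + 8.352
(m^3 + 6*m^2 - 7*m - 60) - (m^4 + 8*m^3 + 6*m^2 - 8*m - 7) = -m^4 - 7*m^3 + m - 53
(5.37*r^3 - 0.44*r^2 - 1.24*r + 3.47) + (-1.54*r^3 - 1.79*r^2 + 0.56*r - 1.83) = 3.83*r^3 - 2.23*r^2 - 0.68*r + 1.64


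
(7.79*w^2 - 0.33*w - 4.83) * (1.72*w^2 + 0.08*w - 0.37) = 13.3988*w^4 + 0.0556*w^3 - 11.2163*w^2 - 0.2643*w + 1.7871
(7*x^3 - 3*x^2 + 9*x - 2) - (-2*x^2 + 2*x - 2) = 7*x^3 - x^2 + 7*x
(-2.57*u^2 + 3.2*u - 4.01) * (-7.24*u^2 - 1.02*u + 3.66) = 18.6068*u^4 - 20.5466*u^3 + 16.3622*u^2 + 15.8022*u - 14.6766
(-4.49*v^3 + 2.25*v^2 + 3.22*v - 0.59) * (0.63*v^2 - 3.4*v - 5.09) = -2.8287*v^5 + 16.6835*v^4 + 17.2327*v^3 - 22.7722*v^2 - 14.3838*v + 3.0031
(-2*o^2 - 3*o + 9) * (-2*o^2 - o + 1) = 4*o^4 + 8*o^3 - 17*o^2 - 12*o + 9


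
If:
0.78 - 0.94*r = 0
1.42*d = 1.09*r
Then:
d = 0.64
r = 0.83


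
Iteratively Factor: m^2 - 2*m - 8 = (m - 4)*(m + 2)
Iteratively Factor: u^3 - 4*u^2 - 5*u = (u)*(u^2 - 4*u - 5) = u*(u + 1)*(u - 5)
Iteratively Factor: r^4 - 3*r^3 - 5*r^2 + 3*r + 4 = (r - 4)*(r^3 + r^2 - r - 1) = (r - 4)*(r - 1)*(r^2 + 2*r + 1) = (r - 4)*(r - 1)*(r + 1)*(r + 1)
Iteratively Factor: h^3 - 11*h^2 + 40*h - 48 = (h - 4)*(h^2 - 7*h + 12) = (h - 4)*(h - 3)*(h - 4)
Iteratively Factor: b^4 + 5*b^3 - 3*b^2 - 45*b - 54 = (b - 3)*(b^3 + 8*b^2 + 21*b + 18) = (b - 3)*(b + 3)*(b^2 + 5*b + 6) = (b - 3)*(b + 2)*(b + 3)*(b + 3)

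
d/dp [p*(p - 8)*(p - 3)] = 3*p^2 - 22*p + 24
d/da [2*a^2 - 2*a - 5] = 4*a - 2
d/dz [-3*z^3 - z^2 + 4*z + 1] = -9*z^2 - 2*z + 4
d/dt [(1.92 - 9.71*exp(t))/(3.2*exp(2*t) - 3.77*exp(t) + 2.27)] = (31.072*exp(2*t) - 12.288*exp(t) - 14.8033)*exp(t)/(10.24*exp(4*t) - 24.128*exp(3*t) + 28.7409*exp(2*t) - 17.1158*exp(t) + 5.1529)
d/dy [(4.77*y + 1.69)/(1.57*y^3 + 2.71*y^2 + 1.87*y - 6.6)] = (7.4889*y^3 + 12.9267*y^2 + 8.9199*y - (4.77*y + 1.69)*(4.71*y^2 + 5.42*y + 1.87) - 31.482)/(1.57*y^3 + 2.71*y^2 + 1.87*y - 6.6)^2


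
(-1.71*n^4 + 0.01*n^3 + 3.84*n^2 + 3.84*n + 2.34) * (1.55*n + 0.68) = -2.6505*n^5 - 1.1473*n^4 + 5.9588*n^3 + 8.5632*n^2 + 6.2382*n + 1.5912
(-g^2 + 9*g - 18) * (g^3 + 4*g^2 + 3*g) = -g^5 + 5*g^4 + 15*g^3 - 45*g^2 - 54*g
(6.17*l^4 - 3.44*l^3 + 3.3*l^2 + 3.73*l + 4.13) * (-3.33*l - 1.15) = -20.5461*l^5 + 4.3597*l^4 - 7.033*l^3 - 16.2159*l^2 - 18.0424*l - 4.7495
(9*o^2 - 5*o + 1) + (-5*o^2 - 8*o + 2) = 4*o^2 - 13*o + 3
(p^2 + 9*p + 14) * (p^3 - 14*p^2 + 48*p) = p^5 - 5*p^4 - 64*p^3 + 236*p^2 + 672*p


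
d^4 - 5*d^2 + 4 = (d - 2)*(d - 1)*(d + 1)*(d + 2)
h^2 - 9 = (h - 3)*(h + 3)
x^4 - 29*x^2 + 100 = (x - 5)*(x - 2)*(x + 2)*(x + 5)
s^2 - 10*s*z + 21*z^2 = (s - 7*z)*(s - 3*z)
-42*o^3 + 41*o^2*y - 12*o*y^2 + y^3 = (-7*o + y)*(-3*o + y)*(-2*o + y)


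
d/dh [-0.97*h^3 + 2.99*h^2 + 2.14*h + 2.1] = -2.91*h^2 + 5.98*h + 2.14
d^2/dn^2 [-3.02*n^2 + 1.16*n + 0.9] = -6.04000000000000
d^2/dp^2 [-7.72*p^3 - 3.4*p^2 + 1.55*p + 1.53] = -46.32*p - 6.8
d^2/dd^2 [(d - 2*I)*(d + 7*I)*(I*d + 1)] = 6*I*d - 8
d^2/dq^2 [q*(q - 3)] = 2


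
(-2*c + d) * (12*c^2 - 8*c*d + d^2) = -24*c^3 + 28*c^2*d - 10*c*d^2 + d^3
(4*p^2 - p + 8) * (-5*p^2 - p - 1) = -20*p^4 + p^3 - 43*p^2 - 7*p - 8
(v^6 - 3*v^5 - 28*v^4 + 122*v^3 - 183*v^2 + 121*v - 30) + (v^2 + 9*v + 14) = v^6 - 3*v^5 - 28*v^4 + 122*v^3 - 182*v^2 + 130*v - 16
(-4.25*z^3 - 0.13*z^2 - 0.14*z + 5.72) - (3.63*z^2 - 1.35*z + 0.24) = -4.25*z^3 - 3.76*z^2 + 1.21*z + 5.48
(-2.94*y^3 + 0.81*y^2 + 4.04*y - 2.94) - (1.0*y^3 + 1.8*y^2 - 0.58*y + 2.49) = -3.94*y^3 - 0.99*y^2 + 4.62*y - 5.43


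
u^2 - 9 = (u - 3)*(u + 3)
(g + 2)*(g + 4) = g^2 + 6*g + 8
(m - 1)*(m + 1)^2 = m^3 + m^2 - m - 1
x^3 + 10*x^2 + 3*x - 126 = (x - 3)*(x + 6)*(x + 7)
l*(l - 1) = l^2 - l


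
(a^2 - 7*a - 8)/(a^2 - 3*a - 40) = (a + 1)/(a + 5)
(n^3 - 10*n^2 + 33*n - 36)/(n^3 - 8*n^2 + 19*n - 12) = (n - 3)/(n - 1)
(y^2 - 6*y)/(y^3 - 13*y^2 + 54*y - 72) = y/(y^2 - 7*y + 12)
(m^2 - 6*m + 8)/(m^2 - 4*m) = (m - 2)/m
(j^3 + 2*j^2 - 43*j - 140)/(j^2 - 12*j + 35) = (j^2 + 9*j + 20)/(j - 5)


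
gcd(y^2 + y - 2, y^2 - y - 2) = 1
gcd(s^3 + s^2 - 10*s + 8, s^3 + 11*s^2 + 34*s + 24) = s + 4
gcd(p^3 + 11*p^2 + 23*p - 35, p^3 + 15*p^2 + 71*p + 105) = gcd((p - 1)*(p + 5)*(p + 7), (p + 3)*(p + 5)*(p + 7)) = p^2 + 12*p + 35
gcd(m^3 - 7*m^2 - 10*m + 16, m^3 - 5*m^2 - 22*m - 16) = m^2 - 6*m - 16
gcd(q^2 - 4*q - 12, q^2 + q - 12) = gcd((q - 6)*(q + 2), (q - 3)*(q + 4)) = 1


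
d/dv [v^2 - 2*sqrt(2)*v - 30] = 2*v - 2*sqrt(2)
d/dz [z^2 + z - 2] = 2*z + 1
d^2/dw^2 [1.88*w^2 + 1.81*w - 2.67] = 3.76000000000000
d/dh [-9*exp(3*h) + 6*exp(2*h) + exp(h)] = (-27*exp(2*h) + 12*exp(h) + 1)*exp(h)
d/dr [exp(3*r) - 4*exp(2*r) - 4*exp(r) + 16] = (3*exp(2*r) - 8*exp(r) - 4)*exp(r)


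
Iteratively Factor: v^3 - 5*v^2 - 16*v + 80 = (v - 4)*(v^2 - v - 20) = (v - 5)*(v - 4)*(v + 4)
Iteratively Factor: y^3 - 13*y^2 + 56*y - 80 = (y - 5)*(y^2 - 8*y + 16) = (y - 5)*(y - 4)*(y - 4)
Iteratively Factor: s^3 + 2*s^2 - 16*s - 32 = (s + 2)*(s^2 - 16) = (s + 2)*(s + 4)*(s - 4)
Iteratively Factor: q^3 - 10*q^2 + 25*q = (q - 5)*(q^2 - 5*q) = (q - 5)^2*(q)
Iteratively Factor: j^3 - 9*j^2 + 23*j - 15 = (j - 1)*(j^2 - 8*j + 15) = (j - 3)*(j - 1)*(j - 5)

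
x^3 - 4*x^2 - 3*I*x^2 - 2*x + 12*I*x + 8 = (x - 4)*(x - 2*I)*(x - I)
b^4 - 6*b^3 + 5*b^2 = b^2*(b - 5)*(b - 1)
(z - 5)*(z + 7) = z^2 + 2*z - 35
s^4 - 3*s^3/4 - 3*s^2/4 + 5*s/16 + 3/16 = (s - 1)*(s - 3/4)*(s + 1/2)^2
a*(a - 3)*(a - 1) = a^3 - 4*a^2 + 3*a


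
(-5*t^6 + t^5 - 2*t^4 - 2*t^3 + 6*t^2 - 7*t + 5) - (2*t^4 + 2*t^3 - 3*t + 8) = -5*t^6 + t^5 - 4*t^4 - 4*t^3 + 6*t^2 - 4*t - 3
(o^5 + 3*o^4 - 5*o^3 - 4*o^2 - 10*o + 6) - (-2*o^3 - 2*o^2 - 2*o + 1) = o^5 + 3*o^4 - 3*o^3 - 2*o^2 - 8*o + 5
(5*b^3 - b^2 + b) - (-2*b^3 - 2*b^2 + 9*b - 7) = 7*b^3 + b^2 - 8*b + 7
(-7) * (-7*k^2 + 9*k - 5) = 49*k^2 - 63*k + 35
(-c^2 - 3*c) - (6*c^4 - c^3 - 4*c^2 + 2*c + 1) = -6*c^4 + c^3 + 3*c^2 - 5*c - 1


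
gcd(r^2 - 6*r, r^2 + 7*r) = r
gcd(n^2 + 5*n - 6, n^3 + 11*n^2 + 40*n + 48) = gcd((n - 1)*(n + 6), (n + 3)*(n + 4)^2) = 1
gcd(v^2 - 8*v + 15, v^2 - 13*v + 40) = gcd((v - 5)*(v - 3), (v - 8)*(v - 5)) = v - 5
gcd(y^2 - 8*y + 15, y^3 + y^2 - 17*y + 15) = y - 3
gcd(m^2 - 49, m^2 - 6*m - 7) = m - 7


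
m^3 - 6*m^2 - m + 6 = (m - 6)*(m - 1)*(m + 1)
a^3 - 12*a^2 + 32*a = a*(a - 8)*(a - 4)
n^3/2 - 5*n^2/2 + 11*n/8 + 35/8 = (n/2 + 1/2)*(n - 7/2)*(n - 5/2)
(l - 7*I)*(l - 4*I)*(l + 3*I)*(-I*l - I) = -I*l^4 - 8*l^3 - I*l^3 - 8*l^2 - 5*I*l^2 - 84*l - 5*I*l - 84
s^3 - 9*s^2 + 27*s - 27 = (s - 3)^3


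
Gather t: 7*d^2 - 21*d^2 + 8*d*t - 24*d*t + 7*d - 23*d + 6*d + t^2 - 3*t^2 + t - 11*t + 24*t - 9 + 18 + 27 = -14*d^2 - 10*d - 2*t^2 + t*(14 - 16*d) + 36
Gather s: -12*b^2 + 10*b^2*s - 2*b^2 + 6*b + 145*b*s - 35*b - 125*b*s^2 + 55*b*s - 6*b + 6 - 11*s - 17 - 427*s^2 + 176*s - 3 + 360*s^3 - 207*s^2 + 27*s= -14*b^2 - 35*b + 360*s^3 + s^2*(-125*b - 634) + s*(10*b^2 + 200*b + 192) - 14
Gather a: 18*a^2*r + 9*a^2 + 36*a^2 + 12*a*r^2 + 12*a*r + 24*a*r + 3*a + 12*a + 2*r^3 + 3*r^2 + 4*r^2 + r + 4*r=a^2*(18*r + 45) + a*(12*r^2 + 36*r + 15) + 2*r^3 + 7*r^2 + 5*r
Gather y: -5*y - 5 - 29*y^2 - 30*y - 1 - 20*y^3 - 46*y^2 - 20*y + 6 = -20*y^3 - 75*y^2 - 55*y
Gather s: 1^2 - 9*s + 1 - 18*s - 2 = -27*s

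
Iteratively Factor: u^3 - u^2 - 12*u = (u - 4)*(u^2 + 3*u) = u*(u - 4)*(u + 3)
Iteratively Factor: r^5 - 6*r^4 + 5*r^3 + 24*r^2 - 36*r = (r - 2)*(r^4 - 4*r^3 - 3*r^2 + 18*r) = (r - 2)*(r + 2)*(r^3 - 6*r^2 + 9*r) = (r - 3)*(r - 2)*(r + 2)*(r^2 - 3*r) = r*(r - 3)*(r - 2)*(r + 2)*(r - 3)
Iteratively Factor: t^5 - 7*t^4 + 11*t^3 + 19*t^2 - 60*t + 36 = (t - 3)*(t^4 - 4*t^3 - t^2 + 16*t - 12) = (t - 3)*(t - 1)*(t^3 - 3*t^2 - 4*t + 12) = (t - 3)*(t - 1)*(t + 2)*(t^2 - 5*t + 6) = (t - 3)*(t - 2)*(t - 1)*(t + 2)*(t - 3)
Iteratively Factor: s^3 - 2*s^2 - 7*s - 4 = (s + 1)*(s^2 - 3*s - 4) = (s - 4)*(s + 1)*(s + 1)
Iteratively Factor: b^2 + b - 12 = (b - 3)*(b + 4)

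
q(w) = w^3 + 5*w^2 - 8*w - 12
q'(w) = 3*w^2 + 10*w - 8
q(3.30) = 51.99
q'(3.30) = 57.67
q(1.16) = -12.99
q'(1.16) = 7.64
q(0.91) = -14.39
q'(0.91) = 3.58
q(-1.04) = 0.60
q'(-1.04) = -15.16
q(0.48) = -14.58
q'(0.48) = -2.51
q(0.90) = -14.42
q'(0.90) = 3.43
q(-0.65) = -4.96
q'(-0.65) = -13.23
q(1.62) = -7.59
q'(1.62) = 16.07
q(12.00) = 2340.00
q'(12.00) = 544.00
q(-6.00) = 0.00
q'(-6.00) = 40.00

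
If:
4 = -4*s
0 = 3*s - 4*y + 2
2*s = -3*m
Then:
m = 2/3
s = -1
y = -1/4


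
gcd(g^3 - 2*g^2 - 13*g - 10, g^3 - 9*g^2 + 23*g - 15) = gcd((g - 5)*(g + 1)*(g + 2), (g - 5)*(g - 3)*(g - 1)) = g - 5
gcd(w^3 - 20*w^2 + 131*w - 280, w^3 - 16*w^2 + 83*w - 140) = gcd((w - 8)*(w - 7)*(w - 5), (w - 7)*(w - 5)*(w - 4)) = w^2 - 12*w + 35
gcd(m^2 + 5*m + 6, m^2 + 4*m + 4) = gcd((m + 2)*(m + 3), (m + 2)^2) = m + 2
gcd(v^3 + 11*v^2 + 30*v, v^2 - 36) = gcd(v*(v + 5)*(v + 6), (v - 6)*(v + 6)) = v + 6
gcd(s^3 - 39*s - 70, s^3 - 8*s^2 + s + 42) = s^2 - 5*s - 14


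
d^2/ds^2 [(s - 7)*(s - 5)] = 2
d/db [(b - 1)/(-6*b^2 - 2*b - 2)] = (-3*b^2 - b + (b - 1)*(6*b + 1) - 1)/(2*(3*b^2 + b + 1)^2)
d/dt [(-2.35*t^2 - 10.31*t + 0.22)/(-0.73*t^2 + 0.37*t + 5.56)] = (-8.3958*t^2 - 25.8108*t - 57.405)/(0.5329*t^4 - 0.5402*t^3 - 7.9807*t^2 + 4.1144*t + 30.9136)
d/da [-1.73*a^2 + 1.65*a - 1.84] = 1.65 - 3.46*a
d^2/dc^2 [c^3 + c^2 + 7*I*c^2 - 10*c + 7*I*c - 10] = 6*c + 2 + 14*I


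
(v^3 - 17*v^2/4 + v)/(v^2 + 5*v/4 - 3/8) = 2*v*(v - 4)/(2*v + 3)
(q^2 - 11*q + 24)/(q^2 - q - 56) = (q - 3)/(q + 7)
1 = 1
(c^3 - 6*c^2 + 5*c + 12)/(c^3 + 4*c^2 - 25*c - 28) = (c - 3)/(c + 7)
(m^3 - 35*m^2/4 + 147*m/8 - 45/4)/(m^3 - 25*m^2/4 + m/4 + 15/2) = (m - 3/2)/(m + 1)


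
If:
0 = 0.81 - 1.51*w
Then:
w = 0.54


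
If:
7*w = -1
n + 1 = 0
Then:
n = -1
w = -1/7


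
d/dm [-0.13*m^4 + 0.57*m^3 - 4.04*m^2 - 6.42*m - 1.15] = -0.52*m^3 + 1.71*m^2 - 8.08*m - 6.42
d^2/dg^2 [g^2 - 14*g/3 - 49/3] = 2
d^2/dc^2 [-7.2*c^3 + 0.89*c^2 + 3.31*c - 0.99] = 1.78 - 43.2*c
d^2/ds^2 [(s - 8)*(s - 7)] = 2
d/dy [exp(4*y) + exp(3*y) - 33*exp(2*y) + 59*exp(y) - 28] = (4*exp(3*y) + 3*exp(2*y) - 66*exp(y) + 59)*exp(y)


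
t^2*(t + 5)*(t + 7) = t^4 + 12*t^3 + 35*t^2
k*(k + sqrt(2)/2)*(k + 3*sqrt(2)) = k^3 + 7*sqrt(2)*k^2/2 + 3*k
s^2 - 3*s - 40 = (s - 8)*(s + 5)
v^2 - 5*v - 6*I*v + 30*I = (v - 5)*(v - 6*I)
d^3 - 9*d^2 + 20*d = d*(d - 5)*(d - 4)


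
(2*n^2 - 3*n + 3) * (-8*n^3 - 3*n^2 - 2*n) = -16*n^5 + 18*n^4 - 19*n^3 - 3*n^2 - 6*n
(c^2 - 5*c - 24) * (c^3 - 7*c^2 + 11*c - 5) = c^5 - 12*c^4 + 22*c^3 + 108*c^2 - 239*c + 120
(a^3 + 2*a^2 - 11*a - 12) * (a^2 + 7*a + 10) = a^5 + 9*a^4 + 13*a^3 - 69*a^2 - 194*a - 120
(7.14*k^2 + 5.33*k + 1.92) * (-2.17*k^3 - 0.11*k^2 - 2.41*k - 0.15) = -15.4938*k^5 - 12.3515*k^4 - 21.9601*k^3 - 14.1275*k^2 - 5.4267*k - 0.288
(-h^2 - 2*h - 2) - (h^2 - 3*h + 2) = -2*h^2 + h - 4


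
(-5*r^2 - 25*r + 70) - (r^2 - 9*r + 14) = -6*r^2 - 16*r + 56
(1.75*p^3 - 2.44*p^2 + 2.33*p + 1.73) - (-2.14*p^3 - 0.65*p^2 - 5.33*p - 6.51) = 3.89*p^3 - 1.79*p^2 + 7.66*p + 8.24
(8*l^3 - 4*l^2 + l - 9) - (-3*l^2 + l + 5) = 8*l^3 - l^2 - 14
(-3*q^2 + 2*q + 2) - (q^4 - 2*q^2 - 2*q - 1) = -q^4 - q^2 + 4*q + 3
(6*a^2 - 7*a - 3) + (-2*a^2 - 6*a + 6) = 4*a^2 - 13*a + 3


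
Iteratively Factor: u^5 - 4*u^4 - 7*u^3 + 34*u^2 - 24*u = (u - 1)*(u^4 - 3*u^3 - 10*u^2 + 24*u) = (u - 1)*(u + 3)*(u^3 - 6*u^2 + 8*u) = (u - 2)*(u - 1)*(u + 3)*(u^2 - 4*u) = (u - 4)*(u - 2)*(u - 1)*(u + 3)*(u)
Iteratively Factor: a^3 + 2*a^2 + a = (a + 1)*(a^2 + a) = (a + 1)^2*(a)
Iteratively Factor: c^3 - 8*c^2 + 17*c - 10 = (c - 5)*(c^2 - 3*c + 2) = (c - 5)*(c - 2)*(c - 1)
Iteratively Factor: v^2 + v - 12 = (v + 4)*(v - 3)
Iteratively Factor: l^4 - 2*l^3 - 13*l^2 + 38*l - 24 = (l - 3)*(l^3 + l^2 - 10*l + 8) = (l - 3)*(l + 4)*(l^2 - 3*l + 2) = (l - 3)*(l - 2)*(l + 4)*(l - 1)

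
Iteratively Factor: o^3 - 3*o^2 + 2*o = (o - 2)*(o^2 - o) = o*(o - 2)*(o - 1)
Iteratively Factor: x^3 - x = (x + 1)*(x^2 - x) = x*(x + 1)*(x - 1)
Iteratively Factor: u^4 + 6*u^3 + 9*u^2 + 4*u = (u + 1)*(u^3 + 5*u^2 + 4*u) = u*(u + 1)*(u^2 + 5*u + 4) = u*(u + 1)*(u + 4)*(u + 1)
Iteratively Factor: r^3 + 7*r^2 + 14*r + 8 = (r + 1)*(r^2 + 6*r + 8) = (r + 1)*(r + 2)*(r + 4)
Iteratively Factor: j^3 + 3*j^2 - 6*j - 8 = (j + 4)*(j^2 - j - 2) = (j + 1)*(j + 4)*(j - 2)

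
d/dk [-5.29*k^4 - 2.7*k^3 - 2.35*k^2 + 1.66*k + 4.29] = -21.16*k^3 - 8.1*k^2 - 4.7*k + 1.66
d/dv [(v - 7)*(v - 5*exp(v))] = v - (v - 7)*(5*exp(v) - 1) - 5*exp(v)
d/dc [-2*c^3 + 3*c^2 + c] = -6*c^2 + 6*c + 1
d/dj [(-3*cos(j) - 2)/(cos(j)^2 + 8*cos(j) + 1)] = (3*sin(j)^2 - 4*cos(j) - 16)*sin(j)/(cos(j)^2 + 8*cos(j) + 1)^2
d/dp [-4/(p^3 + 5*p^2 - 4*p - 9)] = 4*(3*p^2 + 10*p - 4)/(p^3 + 5*p^2 - 4*p - 9)^2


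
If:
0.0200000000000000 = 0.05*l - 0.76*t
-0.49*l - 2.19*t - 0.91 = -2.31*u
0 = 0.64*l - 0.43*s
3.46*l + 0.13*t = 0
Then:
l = 0.00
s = 0.00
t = -0.03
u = 0.37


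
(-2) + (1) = -1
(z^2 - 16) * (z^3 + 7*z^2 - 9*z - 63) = z^5 + 7*z^4 - 25*z^3 - 175*z^2 + 144*z + 1008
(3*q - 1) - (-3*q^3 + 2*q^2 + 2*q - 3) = 3*q^3 - 2*q^2 + q + 2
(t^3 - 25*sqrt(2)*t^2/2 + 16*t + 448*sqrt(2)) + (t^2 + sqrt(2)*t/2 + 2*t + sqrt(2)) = t^3 - 25*sqrt(2)*t^2/2 + t^2 + sqrt(2)*t/2 + 18*t + 449*sqrt(2)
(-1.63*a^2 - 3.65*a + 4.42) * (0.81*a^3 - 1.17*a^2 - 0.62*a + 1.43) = -1.3203*a^5 - 1.0494*a^4 + 8.8613*a^3 - 5.2393*a^2 - 7.9599*a + 6.3206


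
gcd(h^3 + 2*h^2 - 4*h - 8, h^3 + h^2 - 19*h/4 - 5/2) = h - 2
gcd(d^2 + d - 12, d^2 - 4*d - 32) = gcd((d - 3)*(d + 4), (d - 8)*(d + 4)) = d + 4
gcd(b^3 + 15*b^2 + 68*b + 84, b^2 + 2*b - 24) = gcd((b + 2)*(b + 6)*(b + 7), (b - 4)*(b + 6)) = b + 6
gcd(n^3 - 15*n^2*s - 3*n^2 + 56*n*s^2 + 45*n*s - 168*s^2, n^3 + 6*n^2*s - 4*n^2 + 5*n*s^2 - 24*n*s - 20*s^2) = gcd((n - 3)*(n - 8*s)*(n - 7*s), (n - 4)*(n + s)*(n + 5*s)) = 1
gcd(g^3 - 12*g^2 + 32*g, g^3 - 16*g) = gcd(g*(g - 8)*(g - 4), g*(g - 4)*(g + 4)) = g^2 - 4*g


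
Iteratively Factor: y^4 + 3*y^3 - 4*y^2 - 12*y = (y + 3)*(y^3 - 4*y) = (y - 2)*(y + 3)*(y^2 + 2*y) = y*(y - 2)*(y + 3)*(y + 2)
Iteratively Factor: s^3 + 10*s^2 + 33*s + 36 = (s + 3)*(s^2 + 7*s + 12) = (s + 3)^2*(s + 4)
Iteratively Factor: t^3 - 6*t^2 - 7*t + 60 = (t - 5)*(t^2 - t - 12) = (t - 5)*(t + 3)*(t - 4)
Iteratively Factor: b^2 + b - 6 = (b + 3)*(b - 2)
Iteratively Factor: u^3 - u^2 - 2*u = (u - 2)*(u^2 + u) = (u - 2)*(u + 1)*(u)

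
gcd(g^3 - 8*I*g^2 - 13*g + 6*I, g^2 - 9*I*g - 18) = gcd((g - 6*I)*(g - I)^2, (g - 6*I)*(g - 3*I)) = g - 6*I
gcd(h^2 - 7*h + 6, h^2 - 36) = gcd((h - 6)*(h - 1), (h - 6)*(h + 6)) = h - 6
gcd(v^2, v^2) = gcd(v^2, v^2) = v^2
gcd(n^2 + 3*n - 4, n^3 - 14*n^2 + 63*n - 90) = 1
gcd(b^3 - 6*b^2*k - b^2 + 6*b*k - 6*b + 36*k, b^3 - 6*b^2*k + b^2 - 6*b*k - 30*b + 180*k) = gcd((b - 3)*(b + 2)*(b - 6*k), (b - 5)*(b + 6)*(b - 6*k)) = b - 6*k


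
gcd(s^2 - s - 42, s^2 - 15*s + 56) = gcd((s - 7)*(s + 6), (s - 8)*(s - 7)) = s - 7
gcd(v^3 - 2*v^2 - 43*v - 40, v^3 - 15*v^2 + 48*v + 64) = v^2 - 7*v - 8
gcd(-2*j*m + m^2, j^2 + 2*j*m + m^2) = 1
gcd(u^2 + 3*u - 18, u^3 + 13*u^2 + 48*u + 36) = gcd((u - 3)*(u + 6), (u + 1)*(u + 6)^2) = u + 6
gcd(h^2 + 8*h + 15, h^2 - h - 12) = h + 3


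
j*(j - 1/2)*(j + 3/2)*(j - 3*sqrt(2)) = j^4 - 3*sqrt(2)*j^3 + j^3 - 3*sqrt(2)*j^2 - 3*j^2/4 + 9*sqrt(2)*j/4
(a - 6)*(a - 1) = a^2 - 7*a + 6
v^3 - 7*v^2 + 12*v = v*(v - 4)*(v - 3)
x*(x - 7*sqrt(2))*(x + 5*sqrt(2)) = x^3 - 2*sqrt(2)*x^2 - 70*x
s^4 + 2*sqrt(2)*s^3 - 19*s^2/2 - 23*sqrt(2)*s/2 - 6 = (s - 2*sqrt(2))*(s + sqrt(2)/2)^2*(s + 3*sqrt(2))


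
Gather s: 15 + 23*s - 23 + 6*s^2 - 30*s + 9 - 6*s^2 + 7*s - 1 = 0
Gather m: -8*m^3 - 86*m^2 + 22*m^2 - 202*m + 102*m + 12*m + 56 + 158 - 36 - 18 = -8*m^3 - 64*m^2 - 88*m + 160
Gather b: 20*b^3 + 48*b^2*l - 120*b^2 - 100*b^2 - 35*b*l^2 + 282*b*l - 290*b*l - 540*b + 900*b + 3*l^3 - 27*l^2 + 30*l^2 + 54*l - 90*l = 20*b^3 + b^2*(48*l - 220) + b*(-35*l^2 - 8*l + 360) + 3*l^3 + 3*l^2 - 36*l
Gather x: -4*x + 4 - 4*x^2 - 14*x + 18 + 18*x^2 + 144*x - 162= 14*x^2 + 126*x - 140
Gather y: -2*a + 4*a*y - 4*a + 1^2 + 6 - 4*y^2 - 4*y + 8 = -6*a - 4*y^2 + y*(4*a - 4) + 15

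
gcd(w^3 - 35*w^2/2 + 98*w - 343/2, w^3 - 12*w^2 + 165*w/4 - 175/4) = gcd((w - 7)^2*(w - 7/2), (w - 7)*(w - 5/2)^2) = w - 7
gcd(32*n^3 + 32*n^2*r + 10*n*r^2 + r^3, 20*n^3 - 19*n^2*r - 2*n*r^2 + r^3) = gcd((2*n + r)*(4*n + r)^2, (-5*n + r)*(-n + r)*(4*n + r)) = 4*n + r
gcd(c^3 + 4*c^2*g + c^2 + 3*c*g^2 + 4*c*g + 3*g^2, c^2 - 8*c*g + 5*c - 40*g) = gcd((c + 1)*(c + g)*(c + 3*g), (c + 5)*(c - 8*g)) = 1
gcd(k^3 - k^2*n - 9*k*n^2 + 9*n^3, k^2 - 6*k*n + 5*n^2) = k - n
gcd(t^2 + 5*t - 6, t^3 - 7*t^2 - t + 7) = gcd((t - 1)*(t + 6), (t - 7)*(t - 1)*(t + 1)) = t - 1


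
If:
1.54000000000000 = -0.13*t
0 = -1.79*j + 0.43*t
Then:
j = -2.85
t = -11.85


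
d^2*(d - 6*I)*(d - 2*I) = d^4 - 8*I*d^3 - 12*d^2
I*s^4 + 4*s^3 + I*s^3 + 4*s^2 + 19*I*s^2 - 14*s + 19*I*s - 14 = (s - 7*I)*(s + I)*(s + 2*I)*(I*s + I)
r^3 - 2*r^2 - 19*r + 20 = (r - 5)*(r - 1)*(r + 4)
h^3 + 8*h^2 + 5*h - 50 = (h - 2)*(h + 5)^2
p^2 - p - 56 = (p - 8)*(p + 7)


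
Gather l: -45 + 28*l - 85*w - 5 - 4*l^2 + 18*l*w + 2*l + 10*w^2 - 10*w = -4*l^2 + l*(18*w + 30) + 10*w^2 - 95*w - 50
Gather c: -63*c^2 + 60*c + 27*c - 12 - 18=-63*c^2 + 87*c - 30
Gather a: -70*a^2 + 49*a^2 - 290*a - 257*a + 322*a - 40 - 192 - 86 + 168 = -21*a^2 - 225*a - 150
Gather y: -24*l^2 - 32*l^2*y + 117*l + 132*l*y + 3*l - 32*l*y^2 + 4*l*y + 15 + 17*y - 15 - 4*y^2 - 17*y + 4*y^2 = -24*l^2 - 32*l*y^2 + 120*l + y*(-32*l^2 + 136*l)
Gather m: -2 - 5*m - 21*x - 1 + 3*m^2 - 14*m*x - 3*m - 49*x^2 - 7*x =3*m^2 + m*(-14*x - 8) - 49*x^2 - 28*x - 3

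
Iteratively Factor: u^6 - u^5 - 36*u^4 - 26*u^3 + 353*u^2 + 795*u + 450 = (u + 2)*(u^5 - 3*u^4 - 30*u^3 + 34*u^2 + 285*u + 225) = (u + 2)*(u + 3)*(u^4 - 6*u^3 - 12*u^2 + 70*u + 75) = (u - 5)*(u + 2)*(u + 3)*(u^3 - u^2 - 17*u - 15) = (u - 5)*(u + 2)*(u + 3)^2*(u^2 - 4*u - 5) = (u - 5)^2*(u + 2)*(u + 3)^2*(u + 1)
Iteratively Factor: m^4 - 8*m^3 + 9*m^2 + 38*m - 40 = (m - 1)*(m^3 - 7*m^2 + 2*m + 40) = (m - 1)*(m + 2)*(m^2 - 9*m + 20) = (m - 5)*(m - 1)*(m + 2)*(m - 4)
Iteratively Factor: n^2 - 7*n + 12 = (n - 4)*(n - 3)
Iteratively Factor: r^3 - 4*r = (r - 2)*(r^2 + 2*r) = (r - 2)*(r + 2)*(r)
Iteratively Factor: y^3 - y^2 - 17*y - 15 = (y - 5)*(y^2 + 4*y + 3) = (y - 5)*(y + 3)*(y + 1)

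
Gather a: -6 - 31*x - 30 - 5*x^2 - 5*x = -5*x^2 - 36*x - 36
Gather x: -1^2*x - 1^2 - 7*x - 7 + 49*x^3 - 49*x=49*x^3 - 57*x - 8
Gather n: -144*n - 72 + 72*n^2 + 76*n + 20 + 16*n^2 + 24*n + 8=88*n^2 - 44*n - 44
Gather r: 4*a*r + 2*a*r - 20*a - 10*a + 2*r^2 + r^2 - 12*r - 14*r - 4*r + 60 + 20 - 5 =-30*a + 3*r^2 + r*(6*a - 30) + 75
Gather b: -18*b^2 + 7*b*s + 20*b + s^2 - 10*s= -18*b^2 + b*(7*s + 20) + s^2 - 10*s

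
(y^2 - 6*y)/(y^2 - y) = (y - 6)/(y - 1)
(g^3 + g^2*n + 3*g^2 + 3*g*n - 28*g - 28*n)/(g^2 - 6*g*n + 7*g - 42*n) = (g^2 + g*n - 4*g - 4*n)/(g - 6*n)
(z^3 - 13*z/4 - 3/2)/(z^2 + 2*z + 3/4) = z - 2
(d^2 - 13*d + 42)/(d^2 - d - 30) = (d - 7)/(d + 5)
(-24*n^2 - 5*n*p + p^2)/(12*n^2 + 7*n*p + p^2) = (-8*n + p)/(4*n + p)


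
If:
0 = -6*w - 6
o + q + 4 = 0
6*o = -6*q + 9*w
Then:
No Solution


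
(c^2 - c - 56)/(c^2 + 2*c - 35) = (c - 8)/(c - 5)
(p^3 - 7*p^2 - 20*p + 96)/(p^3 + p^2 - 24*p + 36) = (p^2 - 4*p - 32)/(p^2 + 4*p - 12)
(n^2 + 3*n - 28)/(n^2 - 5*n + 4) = (n + 7)/(n - 1)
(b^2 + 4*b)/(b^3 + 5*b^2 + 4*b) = 1/(b + 1)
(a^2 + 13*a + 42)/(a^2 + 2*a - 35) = (a + 6)/(a - 5)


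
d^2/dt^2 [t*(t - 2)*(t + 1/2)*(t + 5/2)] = 12*t^2 + 6*t - 19/2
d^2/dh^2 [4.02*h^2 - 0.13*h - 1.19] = 8.04000000000000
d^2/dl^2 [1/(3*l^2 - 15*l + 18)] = 2*(-l^2 + 5*l + (2*l - 5)^2 - 6)/(3*(l^2 - 5*l + 6)^3)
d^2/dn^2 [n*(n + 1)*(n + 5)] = 6*n + 12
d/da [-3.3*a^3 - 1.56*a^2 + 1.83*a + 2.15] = -9.9*a^2 - 3.12*a + 1.83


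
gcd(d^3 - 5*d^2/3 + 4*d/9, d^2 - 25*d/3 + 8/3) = d - 1/3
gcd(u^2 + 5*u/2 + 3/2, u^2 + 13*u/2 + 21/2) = 1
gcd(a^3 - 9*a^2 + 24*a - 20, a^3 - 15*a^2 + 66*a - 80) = a^2 - 7*a + 10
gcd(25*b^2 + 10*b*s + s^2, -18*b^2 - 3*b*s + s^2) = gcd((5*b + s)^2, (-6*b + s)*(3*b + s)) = 1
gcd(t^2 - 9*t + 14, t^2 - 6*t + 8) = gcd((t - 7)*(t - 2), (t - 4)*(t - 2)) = t - 2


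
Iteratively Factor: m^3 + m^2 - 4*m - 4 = (m + 1)*(m^2 - 4) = (m - 2)*(m + 1)*(m + 2)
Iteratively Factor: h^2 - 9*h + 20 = (h - 5)*(h - 4)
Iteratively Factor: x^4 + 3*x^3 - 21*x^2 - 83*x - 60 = (x + 3)*(x^3 - 21*x - 20) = (x + 3)*(x + 4)*(x^2 - 4*x - 5) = (x - 5)*(x + 3)*(x + 4)*(x + 1)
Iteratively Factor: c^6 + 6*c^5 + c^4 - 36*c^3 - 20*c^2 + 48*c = (c)*(c^5 + 6*c^4 + c^3 - 36*c^2 - 20*c + 48) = c*(c + 3)*(c^4 + 3*c^3 - 8*c^2 - 12*c + 16) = c*(c + 3)*(c + 4)*(c^3 - c^2 - 4*c + 4) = c*(c - 2)*(c + 3)*(c + 4)*(c^2 + c - 2) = c*(c - 2)*(c + 2)*(c + 3)*(c + 4)*(c - 1)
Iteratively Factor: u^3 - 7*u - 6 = (u + 1)*(u^2 - u - 6) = (u - 3)*(u + 1)*(u + 2)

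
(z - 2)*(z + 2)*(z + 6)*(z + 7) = z^4 + 13*z^3 + 38*z^2 - 52*z - 168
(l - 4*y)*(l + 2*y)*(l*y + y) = l^3*y - 2*l^2*y^2 + l^2*y - 8*l*y^3 - 2*l*y^2 - 8*y^3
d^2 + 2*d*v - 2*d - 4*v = (d - 2)*(d + 2*v)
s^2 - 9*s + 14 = (s - 7)*(s - 2)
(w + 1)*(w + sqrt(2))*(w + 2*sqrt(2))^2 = w^4 + w^3 + 5*sqrt(2)*w^3 + 5*sqrt(2)*w^2 + 16*w^2 + 8*sqrt(2)*w + 16*w + 8*sqrt(2)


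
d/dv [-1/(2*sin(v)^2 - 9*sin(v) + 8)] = (4*sin(v) - 9)*cos(v)/(-9*sin(v) - cos(2*v) + 9)^2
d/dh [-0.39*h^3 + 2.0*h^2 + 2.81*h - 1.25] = -1.17*h^2 + 4.0*h + 2.81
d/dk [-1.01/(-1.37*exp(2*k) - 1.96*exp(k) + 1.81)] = (-2.7674*exp(k) - 1.9796)*exp(k)/(1.37*exp(2*k) + 1.96*exp(k) - 1.81)^2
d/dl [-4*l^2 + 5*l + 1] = 5 - 8*l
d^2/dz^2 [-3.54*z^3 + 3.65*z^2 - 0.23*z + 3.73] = 7.3 - 21.24*z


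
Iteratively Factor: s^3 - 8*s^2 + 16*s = (s)*(s^2 - 8*s + 16) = s*(s - 4)*(s - 4)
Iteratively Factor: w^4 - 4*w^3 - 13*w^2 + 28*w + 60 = (w + 2)*(w^3 - 6*w^2 - w + 30) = (w - 5)*(w + 2)*(w^2 - w - 6) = (w - 5)*(w - 3)*(w + 2)*(w + 2)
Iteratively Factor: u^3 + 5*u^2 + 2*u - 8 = (u + 2)*(u^2 + 3*u - 4) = (u + 2)*(u + 4)*(u - 1)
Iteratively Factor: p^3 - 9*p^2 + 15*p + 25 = (p + 1)*(p^2 - 10*p + 25) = (p - 5)*(p + 1)*(p - 5)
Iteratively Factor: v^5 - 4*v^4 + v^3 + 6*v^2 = (v + 1)*(v^4 - 5*v^3 + 6*v^2) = (v - 3)*(v + 1)*(v^3 - 2*v^2) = v*(v - 3)*(v + 1)*(v^2 - 2*v) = v*(v - 3)*(v - 2)*(v + 1)*(v)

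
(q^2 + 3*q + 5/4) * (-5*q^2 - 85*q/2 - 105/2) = -5*q^4 - 115*q^3/2 - 745*q^2/4 - 1685*q/8 - 525/8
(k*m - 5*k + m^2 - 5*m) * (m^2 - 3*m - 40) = k*m^3 - 8*k*m^2 - 25*k*m + 200*k + m^4 - 8*m^3 - 25*m^2 + 200*m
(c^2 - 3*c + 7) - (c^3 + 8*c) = -c^3 + c^2 - 11*c + 7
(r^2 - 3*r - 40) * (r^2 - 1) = r^4 - 3*r^3 - 41*r^2 + 3*r + 40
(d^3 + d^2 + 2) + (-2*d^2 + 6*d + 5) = d^3 - d^2 + 6*d + 7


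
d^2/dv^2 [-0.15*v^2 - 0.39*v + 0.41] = -0.300000000000000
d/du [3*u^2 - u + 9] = 6*u - 1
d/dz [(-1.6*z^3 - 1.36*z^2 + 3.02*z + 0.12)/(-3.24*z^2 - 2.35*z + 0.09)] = (5.184*z^4 + 7.52*z^3 + 12.5488*z^2 + 0.532800000000001*z + 0.5538)/(10.4976*z^4 + 15.228*z^3 + 4.9393*z^2 - 0.423*z + 0.0081)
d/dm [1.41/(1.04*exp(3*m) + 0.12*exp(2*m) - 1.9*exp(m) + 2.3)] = (-4.3992*exp(2*m) - 0.3384*exp(m) + 2.679)*exp(m)/(1.04*exp(3*m) + 0.12*exp(2*m) - 1.9*exp(m) + 2.3)^2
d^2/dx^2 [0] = 0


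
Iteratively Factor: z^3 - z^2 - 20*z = (z + 4)*(z^2 - 5*z) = z*(z + 4)*(z - 5)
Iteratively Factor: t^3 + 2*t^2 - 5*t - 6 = (t - 2)*(t^2 + 4*t + 3) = (t - 2)*(t + 3)*(t + 1)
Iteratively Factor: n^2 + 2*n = (n + 2)*(n)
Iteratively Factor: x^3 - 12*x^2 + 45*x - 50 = (x - 5)*(x^2 - 7*x + 10) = (x - 5)^2*(x - 2)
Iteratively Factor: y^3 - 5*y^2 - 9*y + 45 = (y - 3)*(y^2 - 2*y - 15) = (y - 3)*(y + 3)*(y - 5)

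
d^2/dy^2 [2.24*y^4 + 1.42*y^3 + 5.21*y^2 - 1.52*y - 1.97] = 26.88*y^2 + 8.52*y + 10.42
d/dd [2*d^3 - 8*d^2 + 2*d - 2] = 6*d^2 - 16*d + 2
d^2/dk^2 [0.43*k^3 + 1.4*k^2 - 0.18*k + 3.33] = 2.58*k + 2.8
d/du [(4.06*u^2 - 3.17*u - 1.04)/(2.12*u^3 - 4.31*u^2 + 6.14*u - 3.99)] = (-8.6072*u^4 + 13.4408*u^3 + 17.8801*u^2 - 41.3636*u + 19.0339)/(4.4944*u^6 - 18.2744*u^5 + 44.6097*u^4 - 69.8444*u^3 + 72.0934*u^2 - 48.9972*u + 15.9201)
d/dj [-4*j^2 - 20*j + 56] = -8*j - 20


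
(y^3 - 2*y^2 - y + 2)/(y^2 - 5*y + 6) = (y^2 - 1)/(y - 3)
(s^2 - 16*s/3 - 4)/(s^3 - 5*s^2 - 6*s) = (s + 2/3)/(s*(s + 1))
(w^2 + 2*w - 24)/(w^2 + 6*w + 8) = (w^2 + 2*w - 24)/(w^2 + 6*w + 8)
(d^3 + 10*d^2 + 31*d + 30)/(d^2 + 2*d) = d + 8 + 15/d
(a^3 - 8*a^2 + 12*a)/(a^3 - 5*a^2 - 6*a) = (a - 2)/(a + 1)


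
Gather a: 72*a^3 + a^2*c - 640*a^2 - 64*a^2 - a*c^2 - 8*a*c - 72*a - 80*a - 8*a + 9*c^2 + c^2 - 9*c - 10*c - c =72*a^3 + a^2*(c - 704) + a*(-c^2 - 8*c - 160) + 10*c^2 - 20*c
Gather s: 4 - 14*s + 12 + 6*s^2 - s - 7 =6*s^2 - 15*s + 9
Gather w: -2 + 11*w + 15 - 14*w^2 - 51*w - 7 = -14*w^2 - 40*w + 6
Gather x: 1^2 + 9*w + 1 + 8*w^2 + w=8*w^2 + 10*w + 2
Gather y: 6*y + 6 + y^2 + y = y^2 + 7*y + 6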